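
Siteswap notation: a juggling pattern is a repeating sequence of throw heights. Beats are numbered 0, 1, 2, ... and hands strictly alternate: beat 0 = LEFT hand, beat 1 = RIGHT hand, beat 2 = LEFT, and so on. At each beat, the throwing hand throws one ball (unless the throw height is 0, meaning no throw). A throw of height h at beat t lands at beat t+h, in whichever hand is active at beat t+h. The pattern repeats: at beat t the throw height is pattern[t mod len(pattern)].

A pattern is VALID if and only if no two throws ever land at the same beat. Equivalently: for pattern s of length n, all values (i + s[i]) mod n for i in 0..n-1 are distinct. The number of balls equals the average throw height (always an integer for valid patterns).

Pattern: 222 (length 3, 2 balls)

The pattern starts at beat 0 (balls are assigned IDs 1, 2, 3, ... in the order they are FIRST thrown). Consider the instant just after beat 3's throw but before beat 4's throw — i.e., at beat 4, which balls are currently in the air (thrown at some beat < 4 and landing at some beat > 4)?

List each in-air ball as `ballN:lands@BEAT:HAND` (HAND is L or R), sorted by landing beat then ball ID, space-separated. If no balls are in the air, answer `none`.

Beat 0 (L): throw ball1 h=2 -> lands@2:L; in-air after throw: [b1@2:L]
Beat 1 (R): throw ball2 h=2 -> lands@3:R; in-air after throw: [b1@2:L b2@3:R]
Beat 2 (L): throw ball1 h=2 -> lands@4:L; in-air after throw: [b2@3:R b1@4:L]
Beat 3 (R): throw ball2 h=2 -> lands@5:R; in-air after throw: [b1@4:L b2@5:R]
Beat 4 (L): throw ball1 h=2 -> lands@6:L; in-air after throw: [b2@5:R b1@6:L]

Answer: ball2:lands@5:R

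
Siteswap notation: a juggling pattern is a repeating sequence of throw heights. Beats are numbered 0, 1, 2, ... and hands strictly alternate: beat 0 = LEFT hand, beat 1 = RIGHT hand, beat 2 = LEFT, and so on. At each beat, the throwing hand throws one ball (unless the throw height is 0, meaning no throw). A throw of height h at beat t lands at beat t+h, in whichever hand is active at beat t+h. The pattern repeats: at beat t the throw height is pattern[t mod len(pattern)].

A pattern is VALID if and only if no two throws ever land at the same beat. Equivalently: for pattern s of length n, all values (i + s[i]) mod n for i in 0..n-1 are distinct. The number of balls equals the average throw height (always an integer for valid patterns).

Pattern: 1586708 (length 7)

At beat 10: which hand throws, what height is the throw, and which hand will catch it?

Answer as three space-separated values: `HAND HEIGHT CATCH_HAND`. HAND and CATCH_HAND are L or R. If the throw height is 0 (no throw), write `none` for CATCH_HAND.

Beat 10: 10 mod 2 = 0, so hand = L
Throw height = pattern[10 mod 7] = pattern[3] = 6
Lands at beat 10+6=16, 16 mod 2 = 0, so catch hand = L

Answer: L 6 L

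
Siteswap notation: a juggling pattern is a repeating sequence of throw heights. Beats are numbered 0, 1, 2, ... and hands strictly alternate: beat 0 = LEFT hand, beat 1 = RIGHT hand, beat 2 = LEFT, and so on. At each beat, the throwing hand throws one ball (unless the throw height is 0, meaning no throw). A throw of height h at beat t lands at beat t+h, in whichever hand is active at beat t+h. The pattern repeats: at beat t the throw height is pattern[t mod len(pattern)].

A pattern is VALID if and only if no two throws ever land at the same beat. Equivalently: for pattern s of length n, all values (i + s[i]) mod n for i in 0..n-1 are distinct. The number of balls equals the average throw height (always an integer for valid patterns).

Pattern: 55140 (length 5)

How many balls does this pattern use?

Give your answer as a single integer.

Pattern = [5, 5, 1, 4, 0], length n = 5
  position 0: throw height = 5, running sum = 5
  position 1: throw height = 5, running sum = 10
  position 2: throw height = 1, running sum = 11
  position 3: throw height = 4, running sum = 15
  position 4: throw height = 0, running sum = 15
Total sum = 15; balls = sum / n = 15 / 5 = 3

Answer: 3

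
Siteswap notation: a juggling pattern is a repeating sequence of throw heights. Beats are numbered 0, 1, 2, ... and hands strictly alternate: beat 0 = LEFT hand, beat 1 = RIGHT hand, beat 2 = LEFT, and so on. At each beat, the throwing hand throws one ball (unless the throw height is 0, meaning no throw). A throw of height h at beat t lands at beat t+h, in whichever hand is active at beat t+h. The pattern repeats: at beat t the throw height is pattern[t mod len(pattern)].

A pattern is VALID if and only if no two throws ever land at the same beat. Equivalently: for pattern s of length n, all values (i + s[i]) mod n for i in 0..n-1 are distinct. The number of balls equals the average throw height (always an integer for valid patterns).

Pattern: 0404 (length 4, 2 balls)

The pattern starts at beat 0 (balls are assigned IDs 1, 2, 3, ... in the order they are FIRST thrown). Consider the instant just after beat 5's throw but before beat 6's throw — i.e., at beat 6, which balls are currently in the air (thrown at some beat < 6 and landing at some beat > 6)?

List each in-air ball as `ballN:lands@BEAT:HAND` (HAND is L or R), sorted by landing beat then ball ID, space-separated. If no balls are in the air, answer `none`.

Beat 1 (R): throw ball1 h=4 -> lands@5:R; in-air after throw: [b1@5:R]
Beat 3 (R): throw ball2 h=4 -> lands@7:R; in-air after throw: [b1@5:R b2@7:R]
Beat 5 (R): throw ball1 h=4 -> lands@9:R; in-air after throw: [b2@7:R b1@9:R]

Answer: ball2:lands@7:R ball1:lands@9:R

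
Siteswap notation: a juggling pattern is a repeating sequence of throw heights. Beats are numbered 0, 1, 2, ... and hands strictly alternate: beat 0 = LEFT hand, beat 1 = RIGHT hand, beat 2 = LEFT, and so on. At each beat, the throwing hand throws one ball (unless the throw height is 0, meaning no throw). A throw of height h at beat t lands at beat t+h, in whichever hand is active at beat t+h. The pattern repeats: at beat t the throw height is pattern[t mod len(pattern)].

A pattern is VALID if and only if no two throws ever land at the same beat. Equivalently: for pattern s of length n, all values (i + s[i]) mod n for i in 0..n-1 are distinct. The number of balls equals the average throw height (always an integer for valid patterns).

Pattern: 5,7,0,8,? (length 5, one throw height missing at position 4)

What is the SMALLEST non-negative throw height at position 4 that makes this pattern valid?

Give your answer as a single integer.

Answer: 0

Derivation:
i=0: (0 + 5) mod 5 = 0
i=1: (1 + 7) mod 5 = 3
i=2: (2 + 0) mod 5 = 2
i=3: (3 + 8) mod 5 = 1
i=4: s[i]=? (unknown)
Known residues: [0, 1, 2, 3]; need a permutation of 0..4, so missing residue r = 4
Need (4 + s) mod 5 = 4; smallest s = (4 - 4) mod 5 = 0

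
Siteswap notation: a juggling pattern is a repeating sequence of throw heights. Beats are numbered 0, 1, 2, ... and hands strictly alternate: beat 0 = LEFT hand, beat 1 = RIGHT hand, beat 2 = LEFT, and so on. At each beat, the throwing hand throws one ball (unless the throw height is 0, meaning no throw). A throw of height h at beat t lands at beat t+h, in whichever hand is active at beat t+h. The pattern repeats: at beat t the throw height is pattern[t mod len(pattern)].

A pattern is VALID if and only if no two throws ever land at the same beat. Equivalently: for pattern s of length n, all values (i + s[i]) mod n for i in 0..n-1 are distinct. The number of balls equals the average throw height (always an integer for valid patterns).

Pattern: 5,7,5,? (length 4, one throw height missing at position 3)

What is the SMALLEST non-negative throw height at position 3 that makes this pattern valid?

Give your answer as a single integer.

Answer: 3

Derivation:
i=0: (0 + 5) mod 4 = 1
i=1: (1 + 7) mod 4 = 0
i=2: (2 + 5) mod 4 = 3
i=3: s[i]=? (unknown)
Known residues: [0, 1, 3]; need a permutation of 0..3, so missing residue r = 2
Need (3 + s) mod 4 = 2; smallest s = (2 - 3) mod 4 = 3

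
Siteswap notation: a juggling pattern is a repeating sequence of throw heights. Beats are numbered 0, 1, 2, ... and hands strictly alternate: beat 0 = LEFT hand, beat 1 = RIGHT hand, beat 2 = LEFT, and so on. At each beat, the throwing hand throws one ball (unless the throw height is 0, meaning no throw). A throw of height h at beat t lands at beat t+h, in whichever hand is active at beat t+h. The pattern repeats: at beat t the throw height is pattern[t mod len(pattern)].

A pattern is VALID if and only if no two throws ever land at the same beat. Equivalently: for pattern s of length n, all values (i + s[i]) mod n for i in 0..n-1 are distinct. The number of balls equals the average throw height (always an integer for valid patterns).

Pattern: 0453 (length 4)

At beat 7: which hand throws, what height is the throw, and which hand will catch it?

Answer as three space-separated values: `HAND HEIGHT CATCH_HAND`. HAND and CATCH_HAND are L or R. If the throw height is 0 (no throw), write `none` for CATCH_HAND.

Beat 7: 7 mod 2 = 1, so hand = R
Throw height = pattern[7 mod 4] = pattern[3] = 3
Lands at beat 7+3=10, 10 mod 2 = 0, so catch hand = L

Answer: R 3 L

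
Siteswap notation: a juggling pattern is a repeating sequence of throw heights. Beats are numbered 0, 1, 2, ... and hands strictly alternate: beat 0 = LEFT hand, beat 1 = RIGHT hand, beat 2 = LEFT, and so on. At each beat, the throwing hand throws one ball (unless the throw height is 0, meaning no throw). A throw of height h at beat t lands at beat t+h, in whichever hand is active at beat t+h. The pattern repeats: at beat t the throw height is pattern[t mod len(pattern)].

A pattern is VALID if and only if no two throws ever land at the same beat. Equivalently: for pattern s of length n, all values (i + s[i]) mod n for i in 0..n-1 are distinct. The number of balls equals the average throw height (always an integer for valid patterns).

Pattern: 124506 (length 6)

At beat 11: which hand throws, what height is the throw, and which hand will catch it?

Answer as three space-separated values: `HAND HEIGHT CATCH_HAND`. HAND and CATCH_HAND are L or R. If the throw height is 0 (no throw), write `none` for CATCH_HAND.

Beat 11: 11 mod 2 = 1, so hand = R
Throw height = pattern[11 mod 6] = pattern[5] = 6
Lands at beat 11+6=17, 17 mod 2 = 1, so catch hand = R

Answer: R 6 R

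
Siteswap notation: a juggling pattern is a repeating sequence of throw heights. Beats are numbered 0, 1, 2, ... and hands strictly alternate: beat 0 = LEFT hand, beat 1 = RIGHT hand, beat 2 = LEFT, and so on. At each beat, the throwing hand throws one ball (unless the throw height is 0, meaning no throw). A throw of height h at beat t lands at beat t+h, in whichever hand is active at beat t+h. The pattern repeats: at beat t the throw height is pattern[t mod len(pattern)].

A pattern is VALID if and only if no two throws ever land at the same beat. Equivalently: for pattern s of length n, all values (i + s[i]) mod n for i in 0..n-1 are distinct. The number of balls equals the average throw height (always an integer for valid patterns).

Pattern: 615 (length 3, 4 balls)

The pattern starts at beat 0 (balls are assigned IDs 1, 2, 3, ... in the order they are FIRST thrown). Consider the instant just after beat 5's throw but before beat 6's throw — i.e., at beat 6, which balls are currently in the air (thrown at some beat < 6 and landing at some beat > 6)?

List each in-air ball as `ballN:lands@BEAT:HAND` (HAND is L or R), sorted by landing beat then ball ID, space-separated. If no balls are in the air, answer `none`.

Answer: ball2:lands@7:R ball3:lands@9:R ball4:lands@10:L

Derivation:
Beat 0 (L): throw ball1 h=6 -> lands@6:L; in-air after throw: [b1@6:L]
Beat 1 (R): throw ball2 h=1 -> lands@2:L; in-air after throw: [b2@2:L b1@6:L]
Beat 2 (L): throw ball2 h=5 -> lands@7:R; in-air after throw: [b1@6:L b2@7:R]
Beat 3 (R): throw ball3 h=6 -> lands@9:R; in-air after throw: [b1@6:L b2@7:R b3@9:R]
Beat 4 (L): throw ball4 h=1 -> lands@5:R; in-air after throw: [b4@5:R b1@6:L b2@7:R b3@9:R]
Beat 5 (R): throw ball4 h=5 -> lands@10:L; in-air after throw: [b1@6:L b2@7:R b3@9:R b4@10:L]
Beat 6 (L): throw ball1 h=6 -> lands@12:L; in-air after throw: [b2@7:R b3@9:R b4@10:L b1@12:L]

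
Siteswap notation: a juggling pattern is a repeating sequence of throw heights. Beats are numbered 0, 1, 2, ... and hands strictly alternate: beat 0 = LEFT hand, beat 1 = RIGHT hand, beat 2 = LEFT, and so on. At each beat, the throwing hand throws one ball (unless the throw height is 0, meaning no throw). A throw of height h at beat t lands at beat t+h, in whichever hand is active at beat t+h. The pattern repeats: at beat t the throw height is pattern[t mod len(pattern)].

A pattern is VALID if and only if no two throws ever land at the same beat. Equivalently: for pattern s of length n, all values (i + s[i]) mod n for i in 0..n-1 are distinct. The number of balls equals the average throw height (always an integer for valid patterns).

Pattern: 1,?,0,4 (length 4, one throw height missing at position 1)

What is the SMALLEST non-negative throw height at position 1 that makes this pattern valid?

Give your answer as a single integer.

Answer: 3

Derivation:
i=0: (0 + 1) mod 4 = 1
i=1: s[i]=? (unknown)
i=2: (2 + 0) mod 4 = 2
i=3: (3 + 4) mod 4 = 3
Known residues: [1, 2, 3]; need a permutation of 0..3, so missing residue r = 0
Need (1 + s) mod 4 = 0; smallest s = (0 - 1) mod 4 = 3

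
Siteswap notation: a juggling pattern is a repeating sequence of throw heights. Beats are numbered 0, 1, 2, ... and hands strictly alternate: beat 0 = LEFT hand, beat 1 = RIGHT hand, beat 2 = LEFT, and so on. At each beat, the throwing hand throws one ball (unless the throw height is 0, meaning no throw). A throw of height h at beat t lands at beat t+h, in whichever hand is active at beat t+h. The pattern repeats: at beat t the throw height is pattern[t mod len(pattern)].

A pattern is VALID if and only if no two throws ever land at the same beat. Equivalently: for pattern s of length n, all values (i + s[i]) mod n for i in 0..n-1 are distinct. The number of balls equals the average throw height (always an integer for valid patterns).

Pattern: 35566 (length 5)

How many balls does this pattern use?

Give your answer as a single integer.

Pattern = [3, 5, 5, 6, 6], length n = 5
  position 0: throw height = 3, running sum = 3
  position 1: throw height = 5, running sum = 8
  position 2: throw height = 5, running sum = 13
  position 3: throw height = 6, running sum = 19
  position 4: throw height = 6, running sum = 25
Total sum = 25; balls = sum / n = 25 / 5 = 5

Answer: 5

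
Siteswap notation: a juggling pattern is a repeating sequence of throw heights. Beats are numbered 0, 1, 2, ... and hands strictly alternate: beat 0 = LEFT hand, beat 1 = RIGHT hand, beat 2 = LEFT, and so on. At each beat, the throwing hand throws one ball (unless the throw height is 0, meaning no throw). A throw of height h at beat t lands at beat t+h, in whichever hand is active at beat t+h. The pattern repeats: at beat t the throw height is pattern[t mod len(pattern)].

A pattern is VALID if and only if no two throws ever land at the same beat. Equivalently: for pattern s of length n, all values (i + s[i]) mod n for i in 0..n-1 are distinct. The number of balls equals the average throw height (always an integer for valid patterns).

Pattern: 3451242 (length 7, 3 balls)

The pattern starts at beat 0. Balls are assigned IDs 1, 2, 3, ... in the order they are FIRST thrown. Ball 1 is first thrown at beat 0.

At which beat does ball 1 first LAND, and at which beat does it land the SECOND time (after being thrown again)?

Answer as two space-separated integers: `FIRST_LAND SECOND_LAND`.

Beat 0 (L): throw ball1 h=3 -> lands@3:R; in-air after throw: [b1@3:R]
Beat 1 (R): throw ball2 h=4 -> lands@5:R; in-air after throw: [b1@3:R b2@5:R]
Beat 2 (L): throw ball3 h=5 -> lands@7:R; in-air after throw: [b1@3:R b2@5:R b3@7:R]
Beat 3 (R): throw ball1 h=1 -> lands@4:L; in-air after throw: [b1@4:L b2@5:R b3@7:R]
Beat 4 (L): throw ball1 h=2 -> lands@6:L; in-air after throw: [b2@5:R b1@6:L b3@7:R]
Ball 1: thrown@0 h=3 -> first land @3; rethrown@3 h=1 -> second land @4

Answer: 3 4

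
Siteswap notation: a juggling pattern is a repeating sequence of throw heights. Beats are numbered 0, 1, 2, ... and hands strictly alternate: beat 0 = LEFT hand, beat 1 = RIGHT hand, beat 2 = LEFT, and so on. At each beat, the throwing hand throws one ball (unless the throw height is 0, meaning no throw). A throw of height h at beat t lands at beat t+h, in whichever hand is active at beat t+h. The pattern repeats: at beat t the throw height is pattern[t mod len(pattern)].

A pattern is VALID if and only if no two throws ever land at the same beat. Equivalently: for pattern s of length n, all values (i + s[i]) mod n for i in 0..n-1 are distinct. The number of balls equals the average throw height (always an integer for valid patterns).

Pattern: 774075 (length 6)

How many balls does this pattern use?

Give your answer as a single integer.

Answer: 5

Derivation:
Pattern = [7, 7, 4, 0, 7, 5], length n = 6
  position 0: throw height = 7, running sum = 7
  position 1: throw height = 7, running sum = 14
  position 2: throw height = 4, running sum = 18
  position 3: throw height = 0, running sum = 18
  position 4: throw height = 7, running sum = 25
  position 5: throw height = 5, running sum = 30
Total sum = 30; balls = sum / n = 30 / 6 = 5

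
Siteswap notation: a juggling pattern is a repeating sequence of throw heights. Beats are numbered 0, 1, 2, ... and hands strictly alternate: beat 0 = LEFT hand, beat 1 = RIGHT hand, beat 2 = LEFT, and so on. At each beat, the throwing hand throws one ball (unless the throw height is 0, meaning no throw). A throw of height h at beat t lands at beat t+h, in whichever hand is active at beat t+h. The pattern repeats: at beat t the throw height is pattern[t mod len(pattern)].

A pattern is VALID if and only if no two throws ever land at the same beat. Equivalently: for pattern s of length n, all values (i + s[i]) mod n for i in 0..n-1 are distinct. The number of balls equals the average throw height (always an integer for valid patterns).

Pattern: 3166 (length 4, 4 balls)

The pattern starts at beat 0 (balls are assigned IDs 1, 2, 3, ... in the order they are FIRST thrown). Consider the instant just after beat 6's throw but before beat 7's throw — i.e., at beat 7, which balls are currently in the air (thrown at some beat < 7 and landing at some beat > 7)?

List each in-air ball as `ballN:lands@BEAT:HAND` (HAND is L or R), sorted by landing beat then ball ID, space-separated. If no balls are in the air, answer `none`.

Beat 0 (L): throw ball1 h=3 -> lands@3:R; in-air after throw: [b1@3:R]
Beat 1 (R): throw ball2 h=1 -> lands@2:L; in-air after throw: [b2@2:L b1@3:R]
Beat 2 (L): throw ball2 h=6 -> lands@8:L; in-air after throw: [b1@3:R b2@8:L]
Beat 3 (R): throw ball1 h=6 -> lands@9:R; in-air after throw: [b2@8:L b1@9:R]
Beat 4 (L): throw ball3 h=3 -> lands@7:R; in-air after throw: [b3@7:R b2@8:L b1@9:R]
Beat 5 (R): throw ball4 h=1 -> lands@6:L; in-air after throw: [b4@6:L b3@7:R b2@8:L b1@9:R]
Beat 6 (L): throw ball4 h=6 -> lands@12:L; in-air after throw: [b3@7:R b2@8:L b1@9:R b4@12:L]
Beat 7 (R): throw ball3 h=6 -> lands@13:R; in-air after throw: [b2@8:L b1@9:R b4@12:L b3@13:R]

Answer: ball2:lands@8:L ball1:lands@9:R ball4:lands@12:L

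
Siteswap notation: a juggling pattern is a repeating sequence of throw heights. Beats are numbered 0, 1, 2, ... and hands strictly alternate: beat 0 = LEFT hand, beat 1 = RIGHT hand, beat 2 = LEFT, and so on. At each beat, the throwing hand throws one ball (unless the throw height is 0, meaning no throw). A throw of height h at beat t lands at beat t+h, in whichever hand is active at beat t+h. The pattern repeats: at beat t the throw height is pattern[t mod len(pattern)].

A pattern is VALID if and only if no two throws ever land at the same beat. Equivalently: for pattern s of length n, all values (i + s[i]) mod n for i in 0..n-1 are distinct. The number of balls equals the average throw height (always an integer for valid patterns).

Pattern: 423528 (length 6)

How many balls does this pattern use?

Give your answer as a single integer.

Answer: 4

Derivation:
Pattern = [4, 2, 3, 5, 2, 8], length n = 6
  position 0: throw height = 4, running sum = 4
  position 1: throw height = 2, running sum = 6
  position 2: throw height = 3, running sum = 9
  position 3: throw height = 5, running sum = 14
  position 4: throw height = 2, running sum = 16
  position 5: throw height = 8, running sum = 24
Total sum = 24; balls = sum / n = 24 / 6 = 4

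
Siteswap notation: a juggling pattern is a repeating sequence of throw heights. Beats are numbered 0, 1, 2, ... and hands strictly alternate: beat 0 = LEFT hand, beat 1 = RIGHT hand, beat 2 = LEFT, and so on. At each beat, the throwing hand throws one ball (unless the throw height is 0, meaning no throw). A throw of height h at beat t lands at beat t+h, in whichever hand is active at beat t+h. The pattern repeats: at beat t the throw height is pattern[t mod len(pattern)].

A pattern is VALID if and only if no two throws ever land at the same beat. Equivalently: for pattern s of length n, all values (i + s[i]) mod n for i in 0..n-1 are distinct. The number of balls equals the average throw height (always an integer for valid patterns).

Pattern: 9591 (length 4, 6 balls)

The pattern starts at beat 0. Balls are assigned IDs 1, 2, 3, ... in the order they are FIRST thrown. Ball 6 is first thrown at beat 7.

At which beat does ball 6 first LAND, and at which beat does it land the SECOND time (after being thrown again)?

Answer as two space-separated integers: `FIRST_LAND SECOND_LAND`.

Beat 0 (L): throw ball1 h=9 -> lands@9:R; in-air after throw: [b1@9:R]
Beat 1 (R): throw ball2 h=5 -> lands@6:L; in-air after throw: [b2@6:L b1@9:R]
Beat 2 (L): throw ball3 h=9 -> lands@11:R; in-air after throw: [b2@6:L b1@9:R b3@11:R]
Beat 3 (R): throw ball4 h=1 -> lands@4:L; in-air after throw: [b4@4:L b2@6:L b1@9:R b3@11:R]
Beat 4 (L): throw ball4 h=9 -> lands@13:R; in-air after throw: [b2@6:L b1@9:R b3@11:R b4@13:R]
Beat 5 (R): throw ball5 h=5 -> lands@10:L; in-air after throw: [b2@6:L b1@9:R b5@10:L b3@11:R b4@13:R]
Beat 6 (L): throw ball2 h=9 -> lands@15:R; in-air after throw: [b1@9:R b5@10:L b3@11:R b4@13:R b2@15:R]
Beat 7 (R): throw ball6 h=1 -> lands@8:L; in-air after throw: [b6@8:L b1@9:R b5@10:L b3@11:R b4@13:R b2@15:R]
Beat 8 (L): throw ball6 h=9 -> lands@17:R; in-air after throw: [b1@9:R b5@10:L b3@11:R b4@13:R b2@15:R b6@17:R]
Beat 9 (R): throw ball1 h=5 -> lands@14:L; in-air after throw: [b5@10:L b3@11:R b4@13:R b1@14:L b2@15:R b6@17:R]
Beat 10 (L): throw ball5 h=9 -> lands@19:R; in-air after throw: [b3@11:R b4@13:R b1@14:L b2@15:R b6@17:R b5@19:R]
Beat 11 (R): throw ball3 h=1 -> lands@12:L; in-air after throw: [b3@12:L b4@13:R b1@14:L b2@15:R b6@17:R b5@19:R]
Beat 12 (L): throw ball3 h=9 -> lands@21:R; in-air after throw: [b4@13:R b1@14:L b2@15:R b6@17:R b5@19:R b3@21:R]
Beat 13 (R): throw ball4 h=5 -> lands@18:L; in-air after throw: [b1@14:L b2@15:R b6@17:R b4@18:L b5@19:R b3@21:R]
Beat 14 (L): throw ball1 h=9 -> lands@23:R; in-air after throw: [b2@15:R b6@17:R b4@18:L b5@19:R b3@21:R b1@23:R]
Beat 15 (R): throw ball2 h=1 -> lands@16:L; in-air after throw: [b2@16:L b6@17:R b4@18:L b5@19:R b3@21:R b1@23:R]
Beat 16 (L): throw ball2 h=9 -> lands@25:R; in-air after throw: [b6@17:R b4@18:L b5@19:R b3@21:R b1@23:R b2@25:R]
Ball 6: thrown@7 h=1 -> first land @8; rethrown@8 h=9 -> second land @17

Answer: 8 17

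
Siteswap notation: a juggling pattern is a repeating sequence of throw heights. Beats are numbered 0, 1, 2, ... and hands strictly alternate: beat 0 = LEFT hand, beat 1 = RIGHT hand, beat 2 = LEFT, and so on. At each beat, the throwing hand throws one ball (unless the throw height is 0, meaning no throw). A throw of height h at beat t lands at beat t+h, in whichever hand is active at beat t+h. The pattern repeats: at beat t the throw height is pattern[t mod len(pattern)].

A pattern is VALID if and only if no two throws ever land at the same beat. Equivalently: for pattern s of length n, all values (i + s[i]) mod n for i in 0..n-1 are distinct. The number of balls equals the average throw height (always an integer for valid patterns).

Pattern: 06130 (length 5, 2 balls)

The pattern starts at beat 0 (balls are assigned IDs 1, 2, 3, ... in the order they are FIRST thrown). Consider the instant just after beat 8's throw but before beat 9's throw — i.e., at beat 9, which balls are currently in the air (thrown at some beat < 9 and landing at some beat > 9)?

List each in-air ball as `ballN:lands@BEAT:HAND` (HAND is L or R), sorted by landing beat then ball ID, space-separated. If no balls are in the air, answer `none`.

Answer: ball1:lands@11:R ball2:lands@12:L

Derivation:
Beat 1 (R): throw ball1 h=6 -> lands@7:R; in-air after throw: [b1@7:R]
Beat 2 (L): throw ball2 h=1 -> lands@3:R; in-air after throw: [b2@3:R b1@7:R]
Beat 3 (R): throw ball2 h=3 -> lands@6:L; in-air after throw: [b2@6:L b1@7:R]
Beat 6 (L): throw ball2 h=6 -> lands@12:L; in-air after throw: [b1@7:R b2@12:L]
Beat 7 (R): throw ball1 h=1 -> lands@8:L; in-air after throw: [b1@8:L b2@12:L]
Beat 8 (L): throw ball1 h=3 -> lands@11:R; in-air after throw: [b1@11:R b2@12:L]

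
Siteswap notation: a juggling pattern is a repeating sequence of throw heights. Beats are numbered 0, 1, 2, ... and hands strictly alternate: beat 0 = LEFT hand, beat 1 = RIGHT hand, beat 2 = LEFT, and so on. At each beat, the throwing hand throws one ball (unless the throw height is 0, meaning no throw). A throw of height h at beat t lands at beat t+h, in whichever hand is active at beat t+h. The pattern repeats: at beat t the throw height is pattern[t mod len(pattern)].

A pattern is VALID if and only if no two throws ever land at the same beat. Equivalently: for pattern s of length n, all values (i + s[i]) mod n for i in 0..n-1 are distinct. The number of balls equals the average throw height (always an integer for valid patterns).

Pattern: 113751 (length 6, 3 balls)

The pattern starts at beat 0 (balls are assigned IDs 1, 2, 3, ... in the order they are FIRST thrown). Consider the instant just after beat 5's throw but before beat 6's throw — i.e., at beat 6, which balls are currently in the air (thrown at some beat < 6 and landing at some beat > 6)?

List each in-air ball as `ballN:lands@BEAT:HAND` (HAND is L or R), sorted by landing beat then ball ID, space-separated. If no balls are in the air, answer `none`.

Beat 0 (L): throw ball1 h=1 -> lands@1:R; in-air after throw: [b1@1:R]
Beat 1 (R): throw ball1 h=1 -> lands@2:L; in-air after throw: [b1@2:L]
Beat 2 (L): throw ball1 h=3 -> lands@5:R; in-air after throw: [b1@5:R]
Beat 3 (R): throw ball2 h=7 -> lands@10:L; in-air after throw: [b1@5:R b2@10:L]
Beat 4 (L): throw ball3 h=5 -> lands@9:R; in-air after throw: [b1@5:R b3@9:R b2@10:L]
Beat 5 (R): throw ball1 h=1 -> lands@6:L; in-air after throw: [b1@6:L b3@9:R b2@10:L]
Beat 6 (L): throw ball1 h=1 -> lands@7:R; in-air after throw: [b1@7:R b3@9:R b2@10:L]

Answer: ball3:lands@9:R ball2:lands@10:L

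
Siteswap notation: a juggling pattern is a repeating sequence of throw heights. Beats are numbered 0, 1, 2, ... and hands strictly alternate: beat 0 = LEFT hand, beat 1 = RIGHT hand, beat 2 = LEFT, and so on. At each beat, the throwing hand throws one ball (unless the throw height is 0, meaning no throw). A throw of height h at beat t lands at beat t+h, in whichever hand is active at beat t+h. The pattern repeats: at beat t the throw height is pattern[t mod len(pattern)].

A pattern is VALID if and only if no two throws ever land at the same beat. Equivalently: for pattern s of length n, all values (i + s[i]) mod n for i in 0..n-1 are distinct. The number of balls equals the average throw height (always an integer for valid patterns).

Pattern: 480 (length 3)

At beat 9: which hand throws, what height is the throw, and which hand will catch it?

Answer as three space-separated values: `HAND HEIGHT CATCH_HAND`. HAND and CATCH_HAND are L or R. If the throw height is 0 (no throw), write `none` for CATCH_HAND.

Beat 9: 9 mod 2 = 1, so hand = R
Throw height = pattern[9 mod 3] = pattern[0] = 4
Lands at beat 9+4=13, 13 mod 2 = 1, so catch hand = R

Answer: R 4 R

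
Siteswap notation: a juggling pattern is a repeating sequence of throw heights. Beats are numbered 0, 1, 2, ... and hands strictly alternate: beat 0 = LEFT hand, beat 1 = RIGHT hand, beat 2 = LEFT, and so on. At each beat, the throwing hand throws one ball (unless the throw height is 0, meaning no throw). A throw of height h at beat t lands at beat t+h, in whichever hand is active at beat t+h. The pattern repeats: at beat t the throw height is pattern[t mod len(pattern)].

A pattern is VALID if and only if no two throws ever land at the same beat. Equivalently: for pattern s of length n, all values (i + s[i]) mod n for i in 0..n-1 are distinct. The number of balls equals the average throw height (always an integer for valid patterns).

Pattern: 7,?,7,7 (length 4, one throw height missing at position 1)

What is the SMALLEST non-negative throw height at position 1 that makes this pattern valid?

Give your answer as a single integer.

Answer: 3

Derivation:
i=0: (0 + 7) mod 4 = 3
i=1: s[i]=? (unknown)
i=2: (2 + 7) mod 4 = 1
i=3: (3 + 7) mod 4 = 2
Known residues: [1, 2, 3]; need a permutation of 0..3, so missing residue r = 0
Need (1 + s) mod 4 = 0; smallest s = (0 - 1) mod 4 = 3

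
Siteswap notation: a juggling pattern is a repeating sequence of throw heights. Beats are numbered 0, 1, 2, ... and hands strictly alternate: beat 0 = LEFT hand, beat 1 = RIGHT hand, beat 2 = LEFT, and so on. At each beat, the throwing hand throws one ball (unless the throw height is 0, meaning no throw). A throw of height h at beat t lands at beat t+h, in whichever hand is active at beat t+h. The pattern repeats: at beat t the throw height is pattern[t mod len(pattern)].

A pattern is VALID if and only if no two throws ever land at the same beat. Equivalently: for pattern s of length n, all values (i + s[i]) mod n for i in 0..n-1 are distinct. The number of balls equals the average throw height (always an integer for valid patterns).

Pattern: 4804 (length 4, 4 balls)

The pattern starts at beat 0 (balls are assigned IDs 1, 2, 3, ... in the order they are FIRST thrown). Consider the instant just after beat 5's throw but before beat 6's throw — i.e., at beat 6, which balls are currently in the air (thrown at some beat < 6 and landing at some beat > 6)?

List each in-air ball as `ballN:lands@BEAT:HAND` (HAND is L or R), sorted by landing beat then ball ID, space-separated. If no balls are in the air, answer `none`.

Beat 0 (L): throw ball1 h=4 -> lands@4:L; in-air after throw: [b1@4:L]
Beat 1 (R): throw ball2 h=8 -> lands@9:R; in-air after throw: [b1@4:L b2@9:R]
Beat 3 (R): throw ball3 h=4 -> lands@7:R; in-air after throw: [b1@4:L b3@7:R b2@9:R]
Beat 4 (L): throw ball1 h=4 -> lands@8:L; in-air after throw: [b3@7:R b1@8:L b2@9:R]
Beat 5 (R): throw ball4 h=8 -> lands@13:R; in-air after throw: [b3@7:R b1@8:L b2@9:R b4@13:R]

Answer: ball3:lands@7:R ball1:lands@8:L ball2:lands@9:R ball4:lands@13:R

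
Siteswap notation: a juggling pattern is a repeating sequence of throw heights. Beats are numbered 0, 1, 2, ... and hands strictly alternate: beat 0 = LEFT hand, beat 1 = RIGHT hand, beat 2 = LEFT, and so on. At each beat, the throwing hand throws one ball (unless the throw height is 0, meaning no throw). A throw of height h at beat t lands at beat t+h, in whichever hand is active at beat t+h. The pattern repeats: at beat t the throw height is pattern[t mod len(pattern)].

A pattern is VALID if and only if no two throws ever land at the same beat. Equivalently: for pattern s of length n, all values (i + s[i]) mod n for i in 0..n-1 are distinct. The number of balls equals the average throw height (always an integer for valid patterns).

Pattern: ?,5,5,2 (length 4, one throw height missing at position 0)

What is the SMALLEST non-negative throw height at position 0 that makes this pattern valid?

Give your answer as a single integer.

Answer: 0

Derivation:
i=0: s[i]=? (unknown)
i=1: (1 + 5) mod 4 = 2
i=2: (2 + 5) mod 4 = 3
i=3: (3 + 2) mod 4 = 1
Known residues: [1, 2, 3]; need a permutation of 0..3, so missing residue r = 0
Need (0 + s) mod 4 = 0; smallest s = (0 - 0) mod 4 = 0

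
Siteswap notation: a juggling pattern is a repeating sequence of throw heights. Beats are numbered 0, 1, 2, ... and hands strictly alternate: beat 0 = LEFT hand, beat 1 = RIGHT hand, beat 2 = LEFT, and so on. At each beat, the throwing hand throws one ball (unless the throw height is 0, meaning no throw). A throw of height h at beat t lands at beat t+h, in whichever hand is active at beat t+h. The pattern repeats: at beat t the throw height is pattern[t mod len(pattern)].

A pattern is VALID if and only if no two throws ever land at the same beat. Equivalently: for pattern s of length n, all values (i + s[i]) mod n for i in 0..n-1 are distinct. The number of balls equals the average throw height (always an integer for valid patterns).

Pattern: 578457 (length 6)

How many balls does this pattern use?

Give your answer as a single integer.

Answer: 6

Derivation:
Pattern = [5, 7, 8, 4, 5, 7], length n = 6
  position 0: throw height = 5, running sum = 5
  position 1: throw height = 7, running sum = 12
  position 2: throw height = 8, running sum = 20
  position 3: throw height = 4, running sum = 24
  position 4: throw height = 5, running sum = 29
  position 5: throw height = 7, running sum = 36
Total sum = 36; balls = sum / n = 36 / 6 = 6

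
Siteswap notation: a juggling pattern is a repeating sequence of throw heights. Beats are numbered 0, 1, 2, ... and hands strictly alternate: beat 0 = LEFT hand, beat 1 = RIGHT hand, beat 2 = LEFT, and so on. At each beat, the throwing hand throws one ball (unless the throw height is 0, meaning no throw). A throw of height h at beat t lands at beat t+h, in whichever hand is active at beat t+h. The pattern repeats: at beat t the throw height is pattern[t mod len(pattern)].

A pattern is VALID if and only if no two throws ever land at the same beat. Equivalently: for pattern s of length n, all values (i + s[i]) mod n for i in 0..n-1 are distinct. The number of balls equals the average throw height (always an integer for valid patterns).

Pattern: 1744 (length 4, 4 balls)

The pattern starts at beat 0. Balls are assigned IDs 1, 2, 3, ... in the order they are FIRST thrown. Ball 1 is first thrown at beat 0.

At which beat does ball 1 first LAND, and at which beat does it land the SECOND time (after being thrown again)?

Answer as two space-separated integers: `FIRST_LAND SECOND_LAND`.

Answer: 1 8

Derivation:
Beat 0 (L): throw ball1 h=1 -> lands@1:R; in-air after throw: [b1@1:R]
Beat 1 (R): throw ball1 h=7 -> lands@8:L; in-air after throw: [b1@8:L]
Beat 2 (L): throw ball2 h=4 -> lands@6:L; in-air after throw: [b2@6:L b1@8:L]
Beat 3 (R): throw ball3 h=4 -> lands@7:R; in-air after throw: [b2@6:L b3@7:R b1@8:L]
Beat 4 (L): throw ball4 h=1 -> lands@5:R; in-air after throw: [b4@5:R b2@6:L b3@7:R b1@8:L]
Beat 5 (R): throw ball4 h=7 -> lands@12:L; in-air after throw: [b2@6:L b3@7:R b1@8:L b4@12:L]
Beat 6 (L): throw ball2 h=4 -> lands@10:L; in-air after throw: [b3@7:R b1@8:L b2@10:L b4@12:L]
Beat 7 (R): throw ball3 h=4 -> lands@11:R; in-air after throw: [b1@8:L b2@10:L b3@11:R b4@12:L]
Beat 8 (L): throw ball1 h=1 -> lands@9:R; in-air after throw: [b1@9:R b2@10:L b3@11:R b4@12:L]
Ball 1: thrown@0 h=1 -> first land @1; rethrown@1 h=7 -> second land @8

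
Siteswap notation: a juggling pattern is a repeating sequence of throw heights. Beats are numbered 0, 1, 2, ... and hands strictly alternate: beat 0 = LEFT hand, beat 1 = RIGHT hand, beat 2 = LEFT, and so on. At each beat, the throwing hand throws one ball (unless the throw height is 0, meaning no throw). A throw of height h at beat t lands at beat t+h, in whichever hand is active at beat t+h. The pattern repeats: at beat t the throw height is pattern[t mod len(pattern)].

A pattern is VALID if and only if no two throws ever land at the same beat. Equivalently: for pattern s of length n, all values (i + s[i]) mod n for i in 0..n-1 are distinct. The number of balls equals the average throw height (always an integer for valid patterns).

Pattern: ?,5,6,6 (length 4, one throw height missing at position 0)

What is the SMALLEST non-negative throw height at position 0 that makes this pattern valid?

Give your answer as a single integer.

Answer: 3

Derivation:
i=0: s[i]=? (unknown)
i=1: (1 + 5) mod 4 = 2
i=2: (2 + 6) mod 4 = 0
i=3: (3 + 6) mod 4 = 1
Known residues: [0, 1, 2]; need a permutation of 0..3, so missing residue r = 3
Need (0 + s) mod 4 = 3; smallest s = (3 - 0) mod 4 = 3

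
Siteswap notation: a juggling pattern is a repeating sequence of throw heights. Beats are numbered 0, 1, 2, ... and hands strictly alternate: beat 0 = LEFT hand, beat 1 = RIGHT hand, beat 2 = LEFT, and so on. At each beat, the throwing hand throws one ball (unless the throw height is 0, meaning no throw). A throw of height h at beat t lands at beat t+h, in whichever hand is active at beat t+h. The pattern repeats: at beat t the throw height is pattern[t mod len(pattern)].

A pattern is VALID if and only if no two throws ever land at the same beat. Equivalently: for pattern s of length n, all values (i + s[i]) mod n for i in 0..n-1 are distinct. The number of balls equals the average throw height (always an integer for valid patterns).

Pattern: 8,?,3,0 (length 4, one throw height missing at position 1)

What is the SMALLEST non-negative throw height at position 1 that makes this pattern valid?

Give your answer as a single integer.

i=0: (0 + 8) mod 4 = 0
i=1: s[i]=? (unknown)
i=2: (2 + 3) mod 4 = 1
i=3: (3 + 0) mod 4 = 3
Known residues: [0, 1, 3]; need a permutation of 0..3, so missing residue r = 2
Need (1 + s) mod 4 = 2; smallest s = (2 - 1) mod 4 = 1

Answer: 1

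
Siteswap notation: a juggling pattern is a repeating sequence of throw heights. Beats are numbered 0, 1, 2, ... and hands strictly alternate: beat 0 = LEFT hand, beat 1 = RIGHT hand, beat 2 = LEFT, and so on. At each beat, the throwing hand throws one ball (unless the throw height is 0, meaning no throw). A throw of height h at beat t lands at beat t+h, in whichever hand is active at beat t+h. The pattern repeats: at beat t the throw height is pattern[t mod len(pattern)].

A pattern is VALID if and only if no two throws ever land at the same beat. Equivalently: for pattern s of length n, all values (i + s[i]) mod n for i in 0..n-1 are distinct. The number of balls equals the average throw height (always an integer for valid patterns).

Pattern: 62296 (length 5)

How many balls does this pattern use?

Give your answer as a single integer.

Answer: 5

Derivation:
Pattern = [6, 2, 2, 9, 6], length n = 5
  position 0: throw height = 6, running sum = 6
  position 1: throw height = 2, running sum = 8
  position 2: throw height = 2, running sum = 10
  position 3: throw height = 9, running sum = 19
  position 4: throw height = 6, running sum = 25
Total sum = 25; balls = sum / n = 25 / 5 = 5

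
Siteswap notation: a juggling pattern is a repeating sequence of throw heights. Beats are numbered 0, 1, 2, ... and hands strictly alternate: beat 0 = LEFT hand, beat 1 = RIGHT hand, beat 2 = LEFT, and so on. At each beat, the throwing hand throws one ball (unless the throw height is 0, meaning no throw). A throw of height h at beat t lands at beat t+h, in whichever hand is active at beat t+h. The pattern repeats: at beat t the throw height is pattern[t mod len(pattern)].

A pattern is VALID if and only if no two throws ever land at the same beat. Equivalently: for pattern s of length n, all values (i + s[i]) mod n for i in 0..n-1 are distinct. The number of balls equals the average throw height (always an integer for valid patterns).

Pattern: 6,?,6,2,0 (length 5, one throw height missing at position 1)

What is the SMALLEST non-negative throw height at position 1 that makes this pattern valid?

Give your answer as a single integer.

i=0: (0 + 6) mod 5 = 1
i=1: s[i]=? (unknown)
i=2: (2 + 6) mod 5 = 3
i=3: (3 + 2) mod 5 = 0
i=4: (4 + 0) mod 5 = 4
Known residues: [0, 1, 3, 4]; need a permutation of 0..4, so missing residue r = 2
Need (1 + s) mod 5 = 2; smallest s = (2 - 1) mod 5 = 1

Answer: 1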